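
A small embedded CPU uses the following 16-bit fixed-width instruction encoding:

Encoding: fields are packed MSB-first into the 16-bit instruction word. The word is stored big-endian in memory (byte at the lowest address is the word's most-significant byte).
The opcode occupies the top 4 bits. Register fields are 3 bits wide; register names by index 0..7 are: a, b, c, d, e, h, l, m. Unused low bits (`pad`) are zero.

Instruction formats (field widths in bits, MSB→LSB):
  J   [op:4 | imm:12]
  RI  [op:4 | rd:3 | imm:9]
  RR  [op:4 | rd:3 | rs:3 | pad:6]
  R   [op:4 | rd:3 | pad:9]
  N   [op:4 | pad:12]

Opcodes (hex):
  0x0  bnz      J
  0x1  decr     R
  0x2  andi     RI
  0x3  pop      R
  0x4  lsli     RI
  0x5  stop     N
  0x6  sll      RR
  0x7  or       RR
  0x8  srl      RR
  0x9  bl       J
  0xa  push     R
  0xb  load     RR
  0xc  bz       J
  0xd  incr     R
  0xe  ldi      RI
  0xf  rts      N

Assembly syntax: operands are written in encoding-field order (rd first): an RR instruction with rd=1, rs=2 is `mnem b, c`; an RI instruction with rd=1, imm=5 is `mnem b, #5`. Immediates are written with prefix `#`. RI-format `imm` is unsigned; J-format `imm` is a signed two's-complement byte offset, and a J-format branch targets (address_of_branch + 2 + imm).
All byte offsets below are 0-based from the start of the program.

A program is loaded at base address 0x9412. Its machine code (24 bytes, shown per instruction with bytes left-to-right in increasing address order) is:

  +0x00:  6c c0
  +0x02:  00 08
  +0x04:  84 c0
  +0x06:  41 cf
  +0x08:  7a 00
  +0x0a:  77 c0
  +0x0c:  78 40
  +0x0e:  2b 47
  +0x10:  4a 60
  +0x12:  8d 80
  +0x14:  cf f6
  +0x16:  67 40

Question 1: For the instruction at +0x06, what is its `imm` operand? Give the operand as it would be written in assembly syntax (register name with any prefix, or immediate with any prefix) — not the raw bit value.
off 0x06: read 41 cf as big → 0x41cf
  top 4b → 0x4 → lsli [RI]
  rd@[11:9]=0x0 ⇒ a
  imm@[8:0]=0x1cf ⇒ #463

#463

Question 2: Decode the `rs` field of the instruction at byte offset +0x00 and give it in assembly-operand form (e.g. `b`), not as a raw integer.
d

[00] 6c c0 → 0x6cc0
  op=0x6cc0>>12=0x6 ⇒ sll (RR)
  rd: (w>>9)&0x7=0x6 → l
  rs: (w>>6)&0x7=0x3 → d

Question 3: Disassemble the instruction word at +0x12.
+0x12: 8d 80 ⇒ word 0x8d80 (big)
  top 4b → 0x8 → srl [RR]
  rd: (w>>9)&0x7=0x6 → l
  rs: (w>>6)&0x7=0x6 → l

srl l, l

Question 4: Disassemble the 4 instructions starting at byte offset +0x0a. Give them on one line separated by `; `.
or d, m; or e, b; andi h, #327; lsli h, #96

+0x0a: 77 c0 ⇒ word 0x77c0 (big)
  opcode bits[15:12]=0x7: or/RR
  [11:9] rd=3 = d
  [8:6] rs=7 = m
+0x0c: 78 40 ⇒ word 0x7840 (big)
  opcode bits[15:12]=0x7: or/RR
  [11:9] rd=4 = e
  [8:6] rs=1 = b
+0x0e: 2b 47 ⇒ word 0x2b47 (big)
  opcode bits[15:12]=0x2: andi/RI
  [11:9] rd=5 = h
  [8:0] imm=327 = #327
+0x10: 4a 60 ⇒ word 0x4a60 (big)
  opcode bits[15:12]=0x4: lsli/RI
  [11:9] rd=5 = h
  [8:0] imm=96 = #96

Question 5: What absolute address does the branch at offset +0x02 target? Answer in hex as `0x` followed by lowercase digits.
0x941e

+0x02: 00 08 ⇒ word 0x0008 (big)
  top 4b → 0x0 → bnz [J]
  imm: (w>>0)&0xfff=0x8 → #8
  target = base 0x9412 + off 0x02 + 2 + imm 8 = 0x941e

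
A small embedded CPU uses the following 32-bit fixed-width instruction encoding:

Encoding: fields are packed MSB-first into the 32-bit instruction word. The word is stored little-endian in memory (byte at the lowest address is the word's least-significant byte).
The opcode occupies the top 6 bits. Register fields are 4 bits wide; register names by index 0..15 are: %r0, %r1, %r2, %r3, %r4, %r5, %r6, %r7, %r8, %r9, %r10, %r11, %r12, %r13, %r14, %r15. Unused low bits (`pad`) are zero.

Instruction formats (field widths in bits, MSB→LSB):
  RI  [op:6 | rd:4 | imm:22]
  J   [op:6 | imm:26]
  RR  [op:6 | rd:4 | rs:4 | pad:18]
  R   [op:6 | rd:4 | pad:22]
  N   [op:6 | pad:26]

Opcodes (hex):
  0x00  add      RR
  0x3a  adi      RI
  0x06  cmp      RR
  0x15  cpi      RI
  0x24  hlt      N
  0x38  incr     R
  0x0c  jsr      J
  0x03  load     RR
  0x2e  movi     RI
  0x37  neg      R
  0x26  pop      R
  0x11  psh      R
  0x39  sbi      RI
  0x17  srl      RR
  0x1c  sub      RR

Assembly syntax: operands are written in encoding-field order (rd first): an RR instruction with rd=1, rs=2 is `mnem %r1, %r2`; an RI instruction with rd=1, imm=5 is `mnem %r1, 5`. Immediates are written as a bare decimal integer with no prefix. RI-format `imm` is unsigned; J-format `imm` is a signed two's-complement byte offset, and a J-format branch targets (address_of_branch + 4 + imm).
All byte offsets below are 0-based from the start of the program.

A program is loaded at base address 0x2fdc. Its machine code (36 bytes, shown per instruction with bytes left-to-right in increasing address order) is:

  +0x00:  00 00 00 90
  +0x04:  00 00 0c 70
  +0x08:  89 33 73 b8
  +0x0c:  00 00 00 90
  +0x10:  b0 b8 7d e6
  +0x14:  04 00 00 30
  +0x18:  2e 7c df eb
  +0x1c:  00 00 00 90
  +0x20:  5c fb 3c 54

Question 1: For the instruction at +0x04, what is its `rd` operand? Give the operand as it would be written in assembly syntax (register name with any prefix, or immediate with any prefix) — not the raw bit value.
%r0

off 0x04: read 00 00 0c 70 as little → 0x700c0000
  top 6b → 0x1c → sub [RR]
  rd@[25:22]=0x0 ⇒ %r0
  rs@[21:18]=0x3 ⇒ %r3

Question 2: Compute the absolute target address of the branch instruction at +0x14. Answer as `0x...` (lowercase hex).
+0x14: 04 00 00 30 ⇒ word 0x30000004 (little)
  op=0x30000004>>26=0xc ⇒ jsr (J)
  [25:0] imm=4 = 4
  target = base 0x2fdc + off 0x14 + 4 + imm 4 = 0x2ff8

0x2ff8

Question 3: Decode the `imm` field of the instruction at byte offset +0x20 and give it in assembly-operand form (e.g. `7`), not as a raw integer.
3996508

off 0x20: read 5c fb 3c 54 as little → 0x543cfb5c
  op=0x543cfb5c>>26=0x15 ⇒ cpi (RI)
  [25:22] rd=0 = %r0
  [21:0] imm=3996508 = 3996508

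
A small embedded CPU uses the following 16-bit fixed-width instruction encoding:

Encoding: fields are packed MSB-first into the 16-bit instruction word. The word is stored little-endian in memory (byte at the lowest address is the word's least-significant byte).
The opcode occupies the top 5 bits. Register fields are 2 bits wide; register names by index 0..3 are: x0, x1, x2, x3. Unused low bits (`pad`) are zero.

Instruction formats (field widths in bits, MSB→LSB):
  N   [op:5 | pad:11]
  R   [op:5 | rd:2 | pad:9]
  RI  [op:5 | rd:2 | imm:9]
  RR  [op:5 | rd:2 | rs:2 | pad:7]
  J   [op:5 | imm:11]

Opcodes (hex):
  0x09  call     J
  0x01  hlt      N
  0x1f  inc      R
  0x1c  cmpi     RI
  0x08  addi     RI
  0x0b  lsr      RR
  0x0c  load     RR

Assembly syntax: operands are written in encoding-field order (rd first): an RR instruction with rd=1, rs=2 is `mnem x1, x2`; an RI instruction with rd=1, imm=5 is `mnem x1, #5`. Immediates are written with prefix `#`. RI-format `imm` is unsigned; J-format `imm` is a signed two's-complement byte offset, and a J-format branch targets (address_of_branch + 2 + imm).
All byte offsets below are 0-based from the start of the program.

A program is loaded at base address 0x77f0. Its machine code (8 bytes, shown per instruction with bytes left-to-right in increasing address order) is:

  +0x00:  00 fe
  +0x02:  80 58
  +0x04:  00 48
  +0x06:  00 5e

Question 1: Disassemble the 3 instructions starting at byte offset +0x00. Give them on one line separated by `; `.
inc x3; lsr x0, x1; call #0

[00] 00 fe → 0xfe00
  op=0xfe00>>11=0x1f ⇒ inc (R)
  rd@[10:9]=0x3 ⇒ x3
[02] 80 58 → 0x5880
  op=0x5880>>11=0xb ⇒ lsr (RR)
  rd@[10:9]=0x0 ⇒ x0
  rs@[8:7]=0x1 ⇒ x1
[04] 00 48 → 0x4800
  op=0x4800>>11=0x9 ⇒ call (J)
  imm@[10:0]=0x0 ⇒ #0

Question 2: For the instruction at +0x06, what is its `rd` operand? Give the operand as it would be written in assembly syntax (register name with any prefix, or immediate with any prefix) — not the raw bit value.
x3

+0x06: 00 5e ⇒ word 0x5e00 (little)
  top 5b → 0xb → lsr [RR]
  rd@[10:9]=0x3 ⇒ x3
  rs@[8:7]=0x0 ⇒ x0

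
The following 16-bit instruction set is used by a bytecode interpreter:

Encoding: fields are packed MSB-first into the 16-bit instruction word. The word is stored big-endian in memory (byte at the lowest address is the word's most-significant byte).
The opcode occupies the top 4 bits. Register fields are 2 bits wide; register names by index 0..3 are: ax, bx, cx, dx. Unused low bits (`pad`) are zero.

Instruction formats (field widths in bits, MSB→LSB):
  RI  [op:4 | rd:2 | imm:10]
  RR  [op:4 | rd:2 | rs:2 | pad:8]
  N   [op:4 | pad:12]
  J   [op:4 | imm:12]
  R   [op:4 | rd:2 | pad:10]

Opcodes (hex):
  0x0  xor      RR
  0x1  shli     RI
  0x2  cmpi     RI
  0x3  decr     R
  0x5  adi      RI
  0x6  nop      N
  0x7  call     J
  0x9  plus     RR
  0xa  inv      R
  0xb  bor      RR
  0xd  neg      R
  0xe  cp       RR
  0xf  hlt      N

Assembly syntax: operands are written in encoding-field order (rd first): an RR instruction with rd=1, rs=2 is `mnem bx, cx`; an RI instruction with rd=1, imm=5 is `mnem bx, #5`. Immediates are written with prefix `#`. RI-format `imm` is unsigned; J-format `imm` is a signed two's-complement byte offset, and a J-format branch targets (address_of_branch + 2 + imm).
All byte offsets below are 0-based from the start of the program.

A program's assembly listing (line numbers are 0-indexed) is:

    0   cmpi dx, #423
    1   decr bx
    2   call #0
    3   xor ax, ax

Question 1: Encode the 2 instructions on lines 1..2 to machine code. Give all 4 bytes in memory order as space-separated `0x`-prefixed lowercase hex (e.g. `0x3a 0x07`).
0x34 0x00 0x70 0x00

1. decr fields op=0x3:4|rd=1:2|pad=0:10 → word 3400h → 34 00
2. call fields op=0x7:4|imm=0:12 → word 7000h → 70 00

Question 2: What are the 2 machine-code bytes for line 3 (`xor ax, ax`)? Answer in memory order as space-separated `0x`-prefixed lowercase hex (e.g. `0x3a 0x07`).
L3: xor op=0x0:4|rd=0:2|rs=0:2|pad=0:8 ⇒ 0x0000 ⇒ big 00 00

0x00 0x00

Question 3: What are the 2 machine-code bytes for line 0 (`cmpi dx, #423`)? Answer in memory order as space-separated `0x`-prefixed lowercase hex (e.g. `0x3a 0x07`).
0x2d 0xa7

L0: cmpi op=0x2:4|rd=3:2|imm=423:10 ⇒ 0x2da7 ⇒ big 2d a7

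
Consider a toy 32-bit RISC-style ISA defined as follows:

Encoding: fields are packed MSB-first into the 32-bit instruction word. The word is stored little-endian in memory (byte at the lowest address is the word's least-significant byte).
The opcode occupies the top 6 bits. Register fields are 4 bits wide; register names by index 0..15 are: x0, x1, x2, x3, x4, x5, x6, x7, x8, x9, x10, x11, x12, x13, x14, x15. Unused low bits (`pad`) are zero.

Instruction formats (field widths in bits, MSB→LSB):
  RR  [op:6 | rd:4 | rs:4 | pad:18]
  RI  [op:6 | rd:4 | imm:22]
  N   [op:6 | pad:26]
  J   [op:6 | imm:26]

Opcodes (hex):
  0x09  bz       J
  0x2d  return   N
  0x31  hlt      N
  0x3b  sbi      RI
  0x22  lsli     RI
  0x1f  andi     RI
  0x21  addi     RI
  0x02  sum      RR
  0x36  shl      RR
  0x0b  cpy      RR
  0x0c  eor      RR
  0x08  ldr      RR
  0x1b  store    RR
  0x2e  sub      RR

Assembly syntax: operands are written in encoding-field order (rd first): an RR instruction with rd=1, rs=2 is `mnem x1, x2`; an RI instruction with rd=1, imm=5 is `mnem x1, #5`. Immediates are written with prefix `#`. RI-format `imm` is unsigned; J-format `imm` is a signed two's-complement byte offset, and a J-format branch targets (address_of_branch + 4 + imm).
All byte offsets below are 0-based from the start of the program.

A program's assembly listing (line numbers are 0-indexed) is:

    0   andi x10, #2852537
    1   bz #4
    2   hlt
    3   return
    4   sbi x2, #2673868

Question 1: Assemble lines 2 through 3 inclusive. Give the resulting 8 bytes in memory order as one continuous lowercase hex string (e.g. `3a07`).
000000c4000000b4

line 2 (hlt): pack op=0x31:6|pad=0:26 = 0xc4000000; little→ 00 00 00 c4
line 3 (return): pack op=0x2d:6|pad=0:26 = 0xb4000000; little→ 00 00 00 b4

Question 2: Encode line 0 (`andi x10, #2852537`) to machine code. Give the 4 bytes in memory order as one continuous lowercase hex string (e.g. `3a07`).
0. andi fields op=0x1f:6|rd=10:4|imm=2852537:22 → word 7eab86b9h → b9 86 ab 7e

b986ab7e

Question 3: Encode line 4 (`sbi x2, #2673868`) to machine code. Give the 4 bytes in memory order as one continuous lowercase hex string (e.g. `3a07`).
line 4 (sbi): pack op=0x3b:6|rd=2:4|imm=2673868:22 = 0xeca8cccc; little→ cc cc a8 ec

cccca8ec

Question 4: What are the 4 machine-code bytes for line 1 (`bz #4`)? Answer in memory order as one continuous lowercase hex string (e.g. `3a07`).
L1: bz op=0x9:6|imm=4:26 ⇒ 0x24000004 ⇒ little 04 00 00 24

04000024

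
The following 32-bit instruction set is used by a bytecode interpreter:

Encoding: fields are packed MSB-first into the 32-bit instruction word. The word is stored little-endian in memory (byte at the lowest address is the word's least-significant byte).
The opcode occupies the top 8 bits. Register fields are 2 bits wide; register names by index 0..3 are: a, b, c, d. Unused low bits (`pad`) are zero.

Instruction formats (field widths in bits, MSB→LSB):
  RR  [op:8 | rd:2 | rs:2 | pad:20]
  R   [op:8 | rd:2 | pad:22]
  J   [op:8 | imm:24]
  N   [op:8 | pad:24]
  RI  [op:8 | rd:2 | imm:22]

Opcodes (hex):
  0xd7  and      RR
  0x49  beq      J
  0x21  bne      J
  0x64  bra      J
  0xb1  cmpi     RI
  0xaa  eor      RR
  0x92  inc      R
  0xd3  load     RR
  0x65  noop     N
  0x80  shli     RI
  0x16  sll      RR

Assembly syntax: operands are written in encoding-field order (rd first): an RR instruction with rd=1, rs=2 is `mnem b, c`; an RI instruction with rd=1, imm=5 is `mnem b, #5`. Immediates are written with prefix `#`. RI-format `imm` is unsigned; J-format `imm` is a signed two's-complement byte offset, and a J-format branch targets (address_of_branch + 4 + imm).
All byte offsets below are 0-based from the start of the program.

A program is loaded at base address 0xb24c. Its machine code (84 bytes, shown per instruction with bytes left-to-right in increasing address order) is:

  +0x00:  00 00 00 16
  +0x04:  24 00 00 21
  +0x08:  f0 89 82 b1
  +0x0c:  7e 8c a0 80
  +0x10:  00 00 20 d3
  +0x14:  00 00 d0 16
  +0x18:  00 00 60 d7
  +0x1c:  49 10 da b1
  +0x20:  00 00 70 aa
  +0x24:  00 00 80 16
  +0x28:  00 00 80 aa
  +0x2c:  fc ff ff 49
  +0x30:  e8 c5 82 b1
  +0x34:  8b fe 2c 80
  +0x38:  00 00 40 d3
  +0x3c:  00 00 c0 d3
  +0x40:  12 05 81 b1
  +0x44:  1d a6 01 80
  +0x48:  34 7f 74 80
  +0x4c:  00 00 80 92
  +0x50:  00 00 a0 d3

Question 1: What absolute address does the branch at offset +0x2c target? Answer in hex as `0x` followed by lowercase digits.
@+2c  little-endian(fc ff ff 49) = 0x49fffffc
  op=0x49fffffc>>24=0x49 ⇒ beq (J)
  [23:0] imm=16777212 (s24→-4) = #-4
  target = base 0xb24c + off 0x2c + 4 + imm -4 = 0xb278

0xb278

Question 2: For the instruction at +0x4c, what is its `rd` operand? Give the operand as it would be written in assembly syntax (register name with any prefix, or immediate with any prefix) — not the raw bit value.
off 0x4c: read 00 00 80 92 as little → 0x92800000
  top 8b → 0x92 → inc [R]
  rd@[23:22]=0x2 ⇒ c

c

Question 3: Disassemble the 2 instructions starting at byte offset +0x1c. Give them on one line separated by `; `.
cmpi d, #1708105; eor b, d

[1c] 49 10 da b1 → 0xb1da1049
  opcode bits[31:24]=0xb1: cmpi/RI
  rd: (w>>22)&0x3=0x3 → d
  imm: (w>>0)&0x3fffff=0x1a1049 → #1708105
[20] 00 00 70 aa → 0xaa700000
  opcode bits[31:24]=0xaa: eor/RR
  rd: (w>>22)&0x3=0x1 → b
  rs: (w>>20)&0x3=0x3 → d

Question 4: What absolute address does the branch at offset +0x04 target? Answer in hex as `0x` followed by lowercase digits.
off 0x04: read 24 00 00 21 as little → 0x21000024
  op=0x21000024>>24=0x21 ⇒ bne (J)
  imm: (w>>0)&0xffffff=0x24 → #36
  target = base 0xb24c + off 0x04 + 4 + imm 36 = 0xb278

0xb278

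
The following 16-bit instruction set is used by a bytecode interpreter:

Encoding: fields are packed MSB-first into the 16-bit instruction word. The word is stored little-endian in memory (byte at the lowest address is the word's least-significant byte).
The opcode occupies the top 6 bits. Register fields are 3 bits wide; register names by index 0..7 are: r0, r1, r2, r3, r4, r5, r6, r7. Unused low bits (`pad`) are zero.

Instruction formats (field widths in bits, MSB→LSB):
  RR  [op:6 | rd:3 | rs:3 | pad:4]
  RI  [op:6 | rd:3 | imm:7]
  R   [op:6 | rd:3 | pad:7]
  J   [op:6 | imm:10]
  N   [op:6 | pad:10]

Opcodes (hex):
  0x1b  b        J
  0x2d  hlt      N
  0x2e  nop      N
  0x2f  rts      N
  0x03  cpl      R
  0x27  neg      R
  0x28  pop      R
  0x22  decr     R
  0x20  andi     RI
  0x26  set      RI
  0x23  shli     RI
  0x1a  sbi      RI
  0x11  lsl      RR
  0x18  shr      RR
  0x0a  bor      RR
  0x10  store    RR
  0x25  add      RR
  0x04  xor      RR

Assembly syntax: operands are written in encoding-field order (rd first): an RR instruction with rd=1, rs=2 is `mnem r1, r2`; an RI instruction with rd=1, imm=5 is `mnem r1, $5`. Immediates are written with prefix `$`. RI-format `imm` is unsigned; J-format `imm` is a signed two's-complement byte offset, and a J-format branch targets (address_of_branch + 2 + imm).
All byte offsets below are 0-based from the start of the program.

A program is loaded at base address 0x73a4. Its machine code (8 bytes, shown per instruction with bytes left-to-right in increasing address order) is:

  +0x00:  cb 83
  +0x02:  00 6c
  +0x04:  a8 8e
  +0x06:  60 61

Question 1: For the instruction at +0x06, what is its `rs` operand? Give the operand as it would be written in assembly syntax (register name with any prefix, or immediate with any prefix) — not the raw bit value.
[06] 60 61 → 0x6160
  op=0x6160>>10=0x18 ⇒ shr (RR)
  rd@[9:7]=0x2 ⇒ r2
  rs@[6:4]=0x6 ⇒ r6

r6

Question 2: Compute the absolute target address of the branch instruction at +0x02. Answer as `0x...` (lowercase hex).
@+02  little-endian(00 6c) = 0x6c00
  opcode bits[15:10]=0x1b: b/J
  [9:0] imm=0 = $0
  target = base 0x73a4 + off 0x02 + 2 + imm 0 = 0x73a8

0x73a8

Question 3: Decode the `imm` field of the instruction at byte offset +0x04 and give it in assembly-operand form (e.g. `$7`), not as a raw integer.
+0x04: a8 8e ⇒ word 0x8ea8 (little)
  top 6b → 0x23 → shli [RI]
  rd: (w>>7)&0x7=0x5 → r5
  imm: (w>>0)&0x7f=0x28 → $40

$40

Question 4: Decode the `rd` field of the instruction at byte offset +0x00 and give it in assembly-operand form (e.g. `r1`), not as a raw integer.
@+00  little-endian(cb 83) = 0x83cb
  op=0x83cb>>10=0x20 ⇒ andi (RI)
  rd: (w>>7)&0x7=0x7 → r7
  imm: (w>>0)&0x7f=0x4b → $75

r7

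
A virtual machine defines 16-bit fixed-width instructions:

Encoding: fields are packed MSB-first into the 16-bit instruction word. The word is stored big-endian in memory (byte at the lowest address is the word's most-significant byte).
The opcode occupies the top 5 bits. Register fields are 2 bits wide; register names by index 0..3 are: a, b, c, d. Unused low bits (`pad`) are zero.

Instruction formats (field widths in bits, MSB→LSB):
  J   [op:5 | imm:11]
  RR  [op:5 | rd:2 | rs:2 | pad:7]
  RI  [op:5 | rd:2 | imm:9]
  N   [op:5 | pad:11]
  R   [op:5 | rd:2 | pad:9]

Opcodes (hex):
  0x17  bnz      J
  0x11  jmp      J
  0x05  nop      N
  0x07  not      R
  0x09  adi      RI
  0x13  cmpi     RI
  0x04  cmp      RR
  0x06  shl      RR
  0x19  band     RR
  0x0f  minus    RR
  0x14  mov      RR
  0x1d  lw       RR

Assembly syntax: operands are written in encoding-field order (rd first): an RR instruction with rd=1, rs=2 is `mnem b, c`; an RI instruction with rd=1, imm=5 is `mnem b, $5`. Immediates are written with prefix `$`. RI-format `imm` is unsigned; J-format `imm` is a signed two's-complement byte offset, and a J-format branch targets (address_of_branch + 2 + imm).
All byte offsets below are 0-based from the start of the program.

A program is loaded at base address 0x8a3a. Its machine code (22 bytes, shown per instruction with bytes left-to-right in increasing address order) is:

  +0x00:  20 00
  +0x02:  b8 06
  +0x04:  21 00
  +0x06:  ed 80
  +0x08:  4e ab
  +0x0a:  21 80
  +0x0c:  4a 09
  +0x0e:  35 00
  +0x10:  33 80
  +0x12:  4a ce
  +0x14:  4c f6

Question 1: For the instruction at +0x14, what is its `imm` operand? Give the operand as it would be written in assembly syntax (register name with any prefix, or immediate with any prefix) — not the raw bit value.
[14] 4c f6 → 0x4cf6
  opcode bits[15:11]=0x9: adi/RI
  rd: (w>>9)&0x3=0x2 → c
  imm: (w>>0)&0x1ff=0xf6 → $246

$246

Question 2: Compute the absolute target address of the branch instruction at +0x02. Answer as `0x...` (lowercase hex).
0x8a44

+0x02: b8 06 ⇒ word 0xb806 (big)
  op=0xb806>>11=0x17 ⇒ bnz (J)
  imm: (w>>0)&0x7ff=0x6 → $6
  target = base 0x8a3a + off 0x02 + 2 + imm 6 = 0x8a44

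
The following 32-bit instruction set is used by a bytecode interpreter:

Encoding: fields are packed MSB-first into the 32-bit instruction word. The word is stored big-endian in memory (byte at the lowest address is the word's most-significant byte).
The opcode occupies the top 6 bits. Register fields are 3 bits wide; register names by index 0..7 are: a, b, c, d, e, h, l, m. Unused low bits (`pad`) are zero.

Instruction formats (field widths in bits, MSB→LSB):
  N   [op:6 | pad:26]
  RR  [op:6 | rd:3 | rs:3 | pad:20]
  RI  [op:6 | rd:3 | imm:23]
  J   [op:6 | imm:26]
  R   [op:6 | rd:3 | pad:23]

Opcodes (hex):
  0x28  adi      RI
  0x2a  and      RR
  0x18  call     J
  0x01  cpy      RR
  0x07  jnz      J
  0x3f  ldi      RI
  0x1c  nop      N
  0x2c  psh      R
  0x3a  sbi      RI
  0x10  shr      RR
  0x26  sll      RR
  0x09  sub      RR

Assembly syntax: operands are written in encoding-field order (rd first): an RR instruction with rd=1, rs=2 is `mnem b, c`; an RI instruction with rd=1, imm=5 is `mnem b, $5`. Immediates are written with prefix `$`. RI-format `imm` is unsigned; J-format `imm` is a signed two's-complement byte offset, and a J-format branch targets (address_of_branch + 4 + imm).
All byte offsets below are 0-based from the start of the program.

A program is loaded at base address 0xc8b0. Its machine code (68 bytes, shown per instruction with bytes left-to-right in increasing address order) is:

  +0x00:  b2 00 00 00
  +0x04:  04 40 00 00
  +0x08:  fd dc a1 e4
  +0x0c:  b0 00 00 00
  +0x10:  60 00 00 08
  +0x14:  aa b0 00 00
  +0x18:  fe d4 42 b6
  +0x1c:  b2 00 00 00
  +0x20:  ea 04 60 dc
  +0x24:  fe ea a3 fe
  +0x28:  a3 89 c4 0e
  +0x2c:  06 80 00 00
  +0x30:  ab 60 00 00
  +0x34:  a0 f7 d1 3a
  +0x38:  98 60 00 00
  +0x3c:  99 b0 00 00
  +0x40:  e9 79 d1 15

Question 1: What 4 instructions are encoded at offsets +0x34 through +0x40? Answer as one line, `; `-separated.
off 0x34: read a0 f7 d1 3a as big → 0xa0f7d13a
  opcode bits[31:26]=0x28: adi/RI
  rd@[25:23]=0x1 ⇒ b
  imm@[22:0]=0x77d13a ⇒ $7852346
off 0x38: read 98 60 00 00 as big → 0x98600000
  opcode bits[31:26]=0x26: sll/RR
  rd@[25:23]=0x0 ⇒ a
  rs@[22:20]=0x6 ⇒ l
off 0x3c: read 99 b0 00 00 as big → 0x99b00000
  opcode bits[31:26]=0x26: sll/RR
  rd@[25:23]=0x3 ⇒ d
  rs@[22:20]=0x3 ⇒ d
off 0x40: read e9 79 d1 15 as big → 0xe979d115
  opcode bits[31:26]=0x3a: sbi/RI
  rd@[25:23]=0x2 ⇒ c
  imm@[22:0]=0x79d115 ⇒ $7983381

adi b, $7852346; sll a, l; sll d, d; sbi c, $7983381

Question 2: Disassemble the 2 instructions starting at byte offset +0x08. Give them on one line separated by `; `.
ldi d, $6070756; psh a

[08] fd dc a1 e4 → 0xfddca1e4
  op=0xfddca1e4>>26=0x3f ⇒ ldi (RI)
  rd: (w>>23)&0x7=0x3 → d
  imm: (w>>0)&0x7fffff=0x5ca1e4 → $6070756
[0c] b0 00 00 00 → 0xb0000000
  op=0xb0000000>>26=0x2c ⇒ psh (R)
  rd: (w>>23)&0x7=0x0 → a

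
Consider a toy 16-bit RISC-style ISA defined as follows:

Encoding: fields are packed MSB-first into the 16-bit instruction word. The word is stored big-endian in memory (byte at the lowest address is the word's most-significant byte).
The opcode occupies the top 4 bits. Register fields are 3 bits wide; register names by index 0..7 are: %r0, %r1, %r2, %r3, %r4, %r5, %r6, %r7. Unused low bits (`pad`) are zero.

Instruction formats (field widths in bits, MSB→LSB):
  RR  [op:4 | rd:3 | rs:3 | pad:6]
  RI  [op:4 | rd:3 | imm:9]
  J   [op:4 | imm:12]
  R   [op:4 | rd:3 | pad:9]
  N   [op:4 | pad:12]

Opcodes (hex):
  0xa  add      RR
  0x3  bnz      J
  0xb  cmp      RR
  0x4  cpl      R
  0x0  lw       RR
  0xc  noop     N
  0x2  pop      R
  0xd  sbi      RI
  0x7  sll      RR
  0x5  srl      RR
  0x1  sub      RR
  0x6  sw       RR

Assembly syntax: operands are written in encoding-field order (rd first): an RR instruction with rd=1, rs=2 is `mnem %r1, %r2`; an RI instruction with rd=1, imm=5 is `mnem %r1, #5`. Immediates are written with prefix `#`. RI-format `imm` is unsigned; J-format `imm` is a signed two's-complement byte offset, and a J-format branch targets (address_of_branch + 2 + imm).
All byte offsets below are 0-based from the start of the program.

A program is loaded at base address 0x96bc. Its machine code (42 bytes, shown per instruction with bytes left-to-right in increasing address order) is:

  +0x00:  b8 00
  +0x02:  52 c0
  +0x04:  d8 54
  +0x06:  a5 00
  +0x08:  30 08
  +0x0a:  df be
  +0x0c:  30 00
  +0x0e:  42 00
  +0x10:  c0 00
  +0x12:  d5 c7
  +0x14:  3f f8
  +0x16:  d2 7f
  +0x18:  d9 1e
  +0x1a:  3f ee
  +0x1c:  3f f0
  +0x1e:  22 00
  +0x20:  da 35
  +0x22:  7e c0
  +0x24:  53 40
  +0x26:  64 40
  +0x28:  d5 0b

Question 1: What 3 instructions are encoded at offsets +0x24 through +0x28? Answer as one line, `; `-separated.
srl %r1, %r5; sw %r2, %r1; sbi %r2, #267

[24] 53 40 → 0x5340
  op=0x5340>>12=0x5 ⇒ srl (RR)
  [11:9] rd=1 = %r1
  [8:6] rs=5 = %r5
[26] 64 40 → 0x6440
  op=0x6440>>12=0x6 ⇒ sw (RR)
  [11:9] rd=2 = %r2
  [8:6] rs=1 = %r1
[28] d5 0b → 0xd50b
  op=0xd50b>>12=0xd ⇒ sbi (RI)
  [11:9] rd=2 = %r2
  [8:0] imm=267 = #267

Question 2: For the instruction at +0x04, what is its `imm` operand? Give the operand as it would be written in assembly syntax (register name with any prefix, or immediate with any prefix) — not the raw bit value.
#84

+0x04: d8 54 ⇒ word 0xd854 (big)
  op=0xd854>>12=0xd ⇒ sbi (RI)
  rd@[11:9]=0x4 ⇒ %r4
  imm@[8:0]=0x54 ⇒ #84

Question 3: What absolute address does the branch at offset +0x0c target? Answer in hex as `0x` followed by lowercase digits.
0x96ca

@+0c  big-endian(30 00) = 0x3000
  opcode bits[15:12]=0x3: bnz/J
  [11:0] imm=0 = #0
  target = base 0x96bc + off 0x0c + 2 + imm 0 = 0x96ca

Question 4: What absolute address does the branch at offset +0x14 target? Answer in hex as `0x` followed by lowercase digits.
off 0x14: read 3f f8 as big → 0x3ff8
  opcode bits[15:12]=0x3: bnz/J
  imm@[11:0]=0xff8 (s12→-8) ⇒ #-8
  target = base 0x96bc + off 0x14 + 2 + imm -8 = 0x96ca

0x96ca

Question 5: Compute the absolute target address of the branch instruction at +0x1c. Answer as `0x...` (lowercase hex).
@+1c  big-endian(3f f0) = 0x3ff0
  op=0x3ff0>>12=0x3 ⇒ bnz (J)
  imm@[11:0]=0xff0 (s12→-16) ⇒ #-16
  target = base 0x96bc + off 0x1c + 2 + imm -16 = 0x96ca

0x96ca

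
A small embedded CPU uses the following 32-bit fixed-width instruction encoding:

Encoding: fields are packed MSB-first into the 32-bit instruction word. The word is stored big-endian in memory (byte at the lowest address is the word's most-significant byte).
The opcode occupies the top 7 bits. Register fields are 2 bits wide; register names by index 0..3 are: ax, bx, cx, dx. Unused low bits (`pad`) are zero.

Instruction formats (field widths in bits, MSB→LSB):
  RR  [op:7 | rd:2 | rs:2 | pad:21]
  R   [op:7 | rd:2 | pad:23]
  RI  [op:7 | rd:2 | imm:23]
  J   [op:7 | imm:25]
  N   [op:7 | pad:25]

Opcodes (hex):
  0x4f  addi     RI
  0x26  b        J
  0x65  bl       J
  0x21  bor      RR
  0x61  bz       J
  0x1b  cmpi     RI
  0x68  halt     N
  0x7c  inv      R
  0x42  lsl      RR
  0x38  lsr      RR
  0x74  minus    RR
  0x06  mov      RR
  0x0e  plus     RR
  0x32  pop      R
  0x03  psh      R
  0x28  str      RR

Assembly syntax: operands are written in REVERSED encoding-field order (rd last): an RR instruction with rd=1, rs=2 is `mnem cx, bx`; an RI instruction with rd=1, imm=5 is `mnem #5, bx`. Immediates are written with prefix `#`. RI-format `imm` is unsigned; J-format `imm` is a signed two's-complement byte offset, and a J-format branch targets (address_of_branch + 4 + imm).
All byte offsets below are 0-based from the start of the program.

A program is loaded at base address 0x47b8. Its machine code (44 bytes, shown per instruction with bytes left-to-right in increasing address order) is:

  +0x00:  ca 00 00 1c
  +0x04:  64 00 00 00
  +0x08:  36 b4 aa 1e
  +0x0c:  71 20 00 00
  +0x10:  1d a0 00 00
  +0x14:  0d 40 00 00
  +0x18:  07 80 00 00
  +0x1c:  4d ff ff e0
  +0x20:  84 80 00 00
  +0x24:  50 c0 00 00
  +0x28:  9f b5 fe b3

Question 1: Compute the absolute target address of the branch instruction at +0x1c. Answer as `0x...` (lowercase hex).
off 0x1c: read 4d ff ff e0 as big → 0x4dffffe0
  op=0x4dffffe0>>25=0x26 ⇒ b (J)
  imm@[24:0]=0x1ffffe0 (s25→-32) ⇒ #-32
  target = base 0x47b8 + off 0x1c + 4 + imm -32 = 0x47b8

0x47b8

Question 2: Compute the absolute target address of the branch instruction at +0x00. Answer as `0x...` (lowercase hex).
+0x00: ca 00 00 1c ⇒ word 0xca00001c (big)
  opcode bits[31:25]=0x65: bl/J
  imm: (w>>0)&0x1ffffff=0x1c → #28
  target = base 0x47b8 + off 0x00 + 4 + imm 28 = 0x47d8

0x47d8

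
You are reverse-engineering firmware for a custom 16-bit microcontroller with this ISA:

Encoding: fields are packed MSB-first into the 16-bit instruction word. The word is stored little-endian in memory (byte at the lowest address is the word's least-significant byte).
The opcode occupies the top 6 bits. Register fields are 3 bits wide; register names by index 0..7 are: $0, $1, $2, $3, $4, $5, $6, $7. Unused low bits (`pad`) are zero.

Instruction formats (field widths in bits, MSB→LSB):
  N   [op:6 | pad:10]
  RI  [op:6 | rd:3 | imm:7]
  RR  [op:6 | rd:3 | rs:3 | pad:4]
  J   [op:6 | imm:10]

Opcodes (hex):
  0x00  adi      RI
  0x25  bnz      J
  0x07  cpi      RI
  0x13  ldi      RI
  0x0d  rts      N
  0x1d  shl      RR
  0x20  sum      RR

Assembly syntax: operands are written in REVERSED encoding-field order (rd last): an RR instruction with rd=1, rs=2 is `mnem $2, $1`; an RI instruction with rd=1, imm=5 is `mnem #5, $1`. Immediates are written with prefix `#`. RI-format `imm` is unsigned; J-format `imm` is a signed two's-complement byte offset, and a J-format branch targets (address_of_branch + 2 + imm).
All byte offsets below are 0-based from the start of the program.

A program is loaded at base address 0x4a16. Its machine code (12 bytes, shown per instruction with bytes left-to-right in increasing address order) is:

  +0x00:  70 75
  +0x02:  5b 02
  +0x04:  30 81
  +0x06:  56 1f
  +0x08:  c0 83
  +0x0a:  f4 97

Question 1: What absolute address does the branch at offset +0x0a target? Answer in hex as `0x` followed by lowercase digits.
+0x0a: f4 97 ⇒ word 0x97f4 (little)
  op=0x97f4>>10=0x25 ⇒ bnz (J)
  [9:0] imm=1012 (s10→-12) = #-12
  target = base 0x4a16 + off 0x0a + 2 + imm -12 = 0x4a16

0x4a16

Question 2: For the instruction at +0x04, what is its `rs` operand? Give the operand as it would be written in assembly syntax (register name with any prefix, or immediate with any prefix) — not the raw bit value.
[04] 30 81 → 0x8130
  opcode bits[15:10]=0x20: sum/RR
  [9:7] rd=2 = $2
  [6:4] rs=3 = $3

$3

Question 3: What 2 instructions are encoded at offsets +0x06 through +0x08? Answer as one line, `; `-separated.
+0x06: 56 1f ⇒ word 0x1f56 (little)
  top 6b → 0x7 → cpi [RI]
  rd: (w>>7)&0x7=0x6 → $6
  imm: (w>>0)&0x7f=0x56 → #86
+0x08: c0 83 ⇒ word 0x83c0 (little)
  top 6b → 0x20 → sum [RR]
  rd: (w>>7)&0x7=0x7 → $7
  rs: (w>>4)&0x7=0x4 → $4

cpi #86, $6; sum $4, $7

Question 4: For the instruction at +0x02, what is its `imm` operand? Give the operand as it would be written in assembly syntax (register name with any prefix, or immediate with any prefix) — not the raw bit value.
off 0x02: read 5b 02 as little → 0x025b
  op=0x025b>>10=0x0 ⇒ adi (RI)
  rd: (w>>7)&0x7=0x4 → $4
  imm: (w>>0)&0x7f=0x5b → #91

#91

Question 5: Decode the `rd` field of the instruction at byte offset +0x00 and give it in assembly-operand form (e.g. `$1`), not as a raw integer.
+0x00: 70 75 ⇒ word 0x7570 (little)
  op=0x7570>>10=0x1d ⇒ shl (RR)
  rd: (w>>7)&0x7=0x2 → $2
  rs: (w>>4)&0x7=0x7 → $7

$2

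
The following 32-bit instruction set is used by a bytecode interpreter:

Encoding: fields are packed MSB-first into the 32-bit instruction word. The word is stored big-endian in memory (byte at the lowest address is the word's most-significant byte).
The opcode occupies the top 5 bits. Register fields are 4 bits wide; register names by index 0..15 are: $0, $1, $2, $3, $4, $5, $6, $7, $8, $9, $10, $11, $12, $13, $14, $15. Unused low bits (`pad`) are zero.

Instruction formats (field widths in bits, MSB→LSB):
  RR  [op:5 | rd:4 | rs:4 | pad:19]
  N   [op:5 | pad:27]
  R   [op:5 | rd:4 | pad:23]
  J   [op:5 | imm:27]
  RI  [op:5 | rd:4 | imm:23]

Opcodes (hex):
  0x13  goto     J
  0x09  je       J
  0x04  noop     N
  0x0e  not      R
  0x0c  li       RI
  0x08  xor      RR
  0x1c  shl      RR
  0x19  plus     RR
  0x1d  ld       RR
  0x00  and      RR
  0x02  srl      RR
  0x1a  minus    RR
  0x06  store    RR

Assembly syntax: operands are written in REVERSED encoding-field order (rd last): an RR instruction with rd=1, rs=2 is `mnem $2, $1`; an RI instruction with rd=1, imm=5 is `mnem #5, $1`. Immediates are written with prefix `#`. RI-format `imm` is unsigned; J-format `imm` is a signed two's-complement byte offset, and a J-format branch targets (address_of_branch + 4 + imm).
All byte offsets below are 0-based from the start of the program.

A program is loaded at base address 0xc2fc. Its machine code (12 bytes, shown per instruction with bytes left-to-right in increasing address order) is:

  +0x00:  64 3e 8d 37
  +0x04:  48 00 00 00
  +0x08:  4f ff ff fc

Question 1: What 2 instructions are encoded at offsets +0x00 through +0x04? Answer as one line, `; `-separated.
li #4099383, $8; je #0

off 0x00: read 64 3e 8d 37 as big → 0x643e8d37
  opcode bits[31:27]=0xc: li/RI
  [26:23] rd=8 = $8
  [22:0] imm=4099383 = #4099383
off 0x04: read 48 00 00 00 as big → 0x48000000
  opcode bits[31:27]=0x9: je/J
  [26:0] imm=0 = #0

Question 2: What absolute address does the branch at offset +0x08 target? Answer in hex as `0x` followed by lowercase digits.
[08] 4f ff ff fc → 0x4ffffffc
  op=0x4ffffffc>>27=0x9 ⇒ je (J)
  imm: (w>>0)&0x7ffffff=0x7fffffc (s27→-4) → #-4
  target = base 0xc2fc + off 0x08 + 4 + imm -4 = 0xc304

0xc304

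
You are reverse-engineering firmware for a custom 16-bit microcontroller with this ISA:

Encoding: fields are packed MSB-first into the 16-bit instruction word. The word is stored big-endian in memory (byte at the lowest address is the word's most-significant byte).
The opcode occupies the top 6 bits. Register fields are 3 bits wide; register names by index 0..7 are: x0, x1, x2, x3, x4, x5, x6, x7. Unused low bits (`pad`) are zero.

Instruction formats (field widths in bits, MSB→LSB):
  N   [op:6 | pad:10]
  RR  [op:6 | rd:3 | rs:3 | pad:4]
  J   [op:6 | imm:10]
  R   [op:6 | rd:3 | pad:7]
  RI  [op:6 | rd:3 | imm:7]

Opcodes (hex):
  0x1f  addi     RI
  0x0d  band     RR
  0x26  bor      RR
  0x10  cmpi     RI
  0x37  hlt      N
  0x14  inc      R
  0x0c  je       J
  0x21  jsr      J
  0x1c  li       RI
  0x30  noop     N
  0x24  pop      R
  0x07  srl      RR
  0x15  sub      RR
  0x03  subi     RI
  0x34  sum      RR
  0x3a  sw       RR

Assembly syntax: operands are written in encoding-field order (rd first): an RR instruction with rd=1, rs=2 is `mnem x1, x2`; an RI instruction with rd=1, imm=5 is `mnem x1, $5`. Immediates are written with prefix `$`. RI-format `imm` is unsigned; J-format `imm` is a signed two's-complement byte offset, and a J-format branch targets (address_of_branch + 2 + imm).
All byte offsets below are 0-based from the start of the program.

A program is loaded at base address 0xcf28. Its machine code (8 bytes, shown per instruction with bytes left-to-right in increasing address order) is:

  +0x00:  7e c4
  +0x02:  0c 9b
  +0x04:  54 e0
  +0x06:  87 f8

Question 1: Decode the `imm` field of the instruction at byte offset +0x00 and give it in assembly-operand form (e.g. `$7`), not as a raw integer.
[00] 7e c4 → 0x7ec4
  opcode bits[15:10]=0x1f: addi/RI
  rd@[9:7]=0x5 ⇒ x5
  imm@[6:0]=0x44 ⇒ $68

$68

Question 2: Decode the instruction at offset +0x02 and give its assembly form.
off 0x02: read 0c 9b as big → 0x0c9b
  opcode bits[15:10]=0x3: subi/RI
  rd@[9:7]=0x1 ⇒ x1
  imm@[6:0]=0x1b ⇒ $27

subi x1, $27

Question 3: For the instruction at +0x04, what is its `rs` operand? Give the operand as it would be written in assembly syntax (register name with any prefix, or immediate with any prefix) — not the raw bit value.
x6

off 0x04: read 54 e0 as big → 0x54e0
  opcode bits[15:10]=0x15: sub/RR
  rd: (w>>7)&0x7=0x1 → x1
  rs: (w>>4)&0x7=0x6 → x6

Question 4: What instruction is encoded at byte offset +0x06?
off 0x06: read 87 f8 as big → 0x87f8
  top 6b → 0x21 → jsr [J]
  imm@[9:0]=0x3f8 (s10→-8) ⇒ $-8

jsr $-8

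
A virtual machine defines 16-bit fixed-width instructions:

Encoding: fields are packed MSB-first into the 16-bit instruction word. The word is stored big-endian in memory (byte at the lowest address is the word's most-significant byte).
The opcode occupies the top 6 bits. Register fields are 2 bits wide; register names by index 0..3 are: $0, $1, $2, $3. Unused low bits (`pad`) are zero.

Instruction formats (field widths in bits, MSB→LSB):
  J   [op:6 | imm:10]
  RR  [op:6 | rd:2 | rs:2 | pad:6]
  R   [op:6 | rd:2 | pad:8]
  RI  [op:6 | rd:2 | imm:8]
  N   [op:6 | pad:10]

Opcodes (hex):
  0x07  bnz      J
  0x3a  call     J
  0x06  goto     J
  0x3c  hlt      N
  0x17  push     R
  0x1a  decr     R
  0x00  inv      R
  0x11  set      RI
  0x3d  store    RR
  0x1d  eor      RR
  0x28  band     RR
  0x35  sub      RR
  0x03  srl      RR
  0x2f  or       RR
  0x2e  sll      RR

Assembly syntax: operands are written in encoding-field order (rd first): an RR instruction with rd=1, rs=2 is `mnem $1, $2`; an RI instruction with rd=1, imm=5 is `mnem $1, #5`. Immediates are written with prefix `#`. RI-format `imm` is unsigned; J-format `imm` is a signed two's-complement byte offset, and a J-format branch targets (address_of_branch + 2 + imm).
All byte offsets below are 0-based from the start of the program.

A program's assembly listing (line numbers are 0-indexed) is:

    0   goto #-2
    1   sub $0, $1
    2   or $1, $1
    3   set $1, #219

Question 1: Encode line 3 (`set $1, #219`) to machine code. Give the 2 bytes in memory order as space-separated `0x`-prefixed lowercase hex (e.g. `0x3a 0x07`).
line 3 (set): pack op=0x11:6|rd=1:2|imm=219:8 = 0x45db; big→ 45 db

0x45 0xdb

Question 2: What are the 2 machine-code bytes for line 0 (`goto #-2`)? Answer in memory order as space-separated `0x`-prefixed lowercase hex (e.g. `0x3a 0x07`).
line 0 (goto): pack op=0x6:6|imm=-2:10 = 0x1bfe; big→ 1b fe

0x1b 0xfe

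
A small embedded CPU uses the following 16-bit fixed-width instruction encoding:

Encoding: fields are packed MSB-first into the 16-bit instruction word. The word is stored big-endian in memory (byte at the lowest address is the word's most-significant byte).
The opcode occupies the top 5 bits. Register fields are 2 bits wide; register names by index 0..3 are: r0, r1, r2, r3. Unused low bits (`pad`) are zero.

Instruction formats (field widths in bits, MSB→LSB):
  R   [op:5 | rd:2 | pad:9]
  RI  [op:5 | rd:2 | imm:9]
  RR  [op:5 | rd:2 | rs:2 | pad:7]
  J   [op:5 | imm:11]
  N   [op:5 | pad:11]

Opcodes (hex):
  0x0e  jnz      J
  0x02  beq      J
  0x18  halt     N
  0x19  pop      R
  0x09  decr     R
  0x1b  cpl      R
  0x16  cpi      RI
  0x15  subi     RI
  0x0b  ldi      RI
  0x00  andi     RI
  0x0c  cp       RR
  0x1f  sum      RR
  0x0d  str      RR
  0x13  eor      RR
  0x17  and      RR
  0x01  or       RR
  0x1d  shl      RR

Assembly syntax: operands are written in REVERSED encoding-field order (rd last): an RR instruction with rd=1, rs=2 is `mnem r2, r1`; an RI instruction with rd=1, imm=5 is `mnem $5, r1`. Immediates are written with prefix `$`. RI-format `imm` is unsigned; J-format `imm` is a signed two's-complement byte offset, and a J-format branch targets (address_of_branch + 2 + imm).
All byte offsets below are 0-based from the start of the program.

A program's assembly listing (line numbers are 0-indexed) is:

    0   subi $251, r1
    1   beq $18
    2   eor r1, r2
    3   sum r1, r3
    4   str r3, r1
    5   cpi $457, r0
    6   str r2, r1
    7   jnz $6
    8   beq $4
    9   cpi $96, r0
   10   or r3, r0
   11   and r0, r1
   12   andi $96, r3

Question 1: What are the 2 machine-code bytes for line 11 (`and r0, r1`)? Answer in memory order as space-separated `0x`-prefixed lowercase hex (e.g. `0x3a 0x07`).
0xba 0x00

L11: and op=0x17:5|rd=1:2|rs=0:2|pad=0:7 ⇒ 0xba00 ⇒ big ba 00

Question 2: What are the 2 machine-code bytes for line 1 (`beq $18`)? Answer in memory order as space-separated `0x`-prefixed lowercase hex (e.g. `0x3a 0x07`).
1. beq fields op=0x2:5|imm=18:11 → word 1012h → 10 12

0x10 0x12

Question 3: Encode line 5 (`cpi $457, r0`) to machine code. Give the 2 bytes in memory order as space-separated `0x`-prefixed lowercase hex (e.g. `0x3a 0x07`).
5. cpi fields op=0x16:5|rd=0:2|imm=457:9 → word b1c9h → b1 c9

0xb1 0xc9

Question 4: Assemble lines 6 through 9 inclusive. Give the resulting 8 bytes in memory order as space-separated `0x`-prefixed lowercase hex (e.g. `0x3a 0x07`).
0x6b 0x00 0x70 0x06 0x10 0x04 0xb0 0x60

line 6 (str): pack op=0xd:5|rd=1:2|rs=2:2|pad=0:7 = 0x6b00; big→ 6b 00
line 7 (jnz): pack op=0xe:5|imm=6:11 = 0x7006; big→ 70 06
line 8 (beq): pack op=0x2:5|imm=4:11 = 0x1004; big→ 10 04
line 9 (cpi): pack op=0x16:5|rd=0:2|imm=96:9 = 0xb060; big→ b0 60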